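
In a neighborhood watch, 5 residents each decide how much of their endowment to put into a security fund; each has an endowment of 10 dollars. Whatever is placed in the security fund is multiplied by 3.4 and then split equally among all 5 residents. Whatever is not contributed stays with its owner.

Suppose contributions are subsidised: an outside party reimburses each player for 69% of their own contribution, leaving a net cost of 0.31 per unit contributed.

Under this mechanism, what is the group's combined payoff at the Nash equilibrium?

Under the mechanism each unit contributed yields (3.4/5) / 0.31 = 2.1935 back to its contributor per unit of net cost, which exceeds 1, making full contribution the dominant choice for everyone.
At the Nash equilibrium everyone contributes 10. Group total payoff = 5 × (10 × 0.69 + 3.4 × 10) = 204.50.

204.50 dollars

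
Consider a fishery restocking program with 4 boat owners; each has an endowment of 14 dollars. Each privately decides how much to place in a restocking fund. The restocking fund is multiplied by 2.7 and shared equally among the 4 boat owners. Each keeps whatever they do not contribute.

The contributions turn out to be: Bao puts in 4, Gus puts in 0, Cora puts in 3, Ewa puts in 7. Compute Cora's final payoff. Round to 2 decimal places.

Total contributed: 4 + 0 + 3 + 7 = 14.
Each receives 2.7 × 14 / 4 = 9.45 from the restocking fund.
Cora keeps 14 − 3 = 11, so Cora's payoff is 11 + 9.45 = 20.45.

20.45 dollars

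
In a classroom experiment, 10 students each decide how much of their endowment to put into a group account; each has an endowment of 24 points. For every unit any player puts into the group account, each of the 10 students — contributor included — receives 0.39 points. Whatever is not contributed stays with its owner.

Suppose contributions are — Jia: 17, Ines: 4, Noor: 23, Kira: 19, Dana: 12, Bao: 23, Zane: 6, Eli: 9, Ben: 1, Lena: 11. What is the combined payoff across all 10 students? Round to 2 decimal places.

Total contributed: 17 + 4 + 23 + 19 + 12 + 23 + 6 + 9 + 1 + 11 = 125; total kept: 10 × 24 − 125 = 115.
The group account pays out 0.39 × 10 × 125 = 487.50 in aggregate.
Group total = 115 + 487.50 = 602.50.

602.50 points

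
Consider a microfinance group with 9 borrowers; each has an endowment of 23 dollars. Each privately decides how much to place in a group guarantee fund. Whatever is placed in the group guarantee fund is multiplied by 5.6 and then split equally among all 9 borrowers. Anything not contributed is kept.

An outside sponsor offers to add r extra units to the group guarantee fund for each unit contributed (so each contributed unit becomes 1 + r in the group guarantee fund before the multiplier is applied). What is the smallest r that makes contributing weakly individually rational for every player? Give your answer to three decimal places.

With matching at rate r, one contributed unit becomes (1 + r) in the group guarantee fund and returns 5.6 × (1 + r) / 9 to the contributor.
Setting this equal to 1: 1 + r = 9/5.6 = 1.6071.
So the minimum matching rate is r = 1.6071 − 1 = 0.607.

0.607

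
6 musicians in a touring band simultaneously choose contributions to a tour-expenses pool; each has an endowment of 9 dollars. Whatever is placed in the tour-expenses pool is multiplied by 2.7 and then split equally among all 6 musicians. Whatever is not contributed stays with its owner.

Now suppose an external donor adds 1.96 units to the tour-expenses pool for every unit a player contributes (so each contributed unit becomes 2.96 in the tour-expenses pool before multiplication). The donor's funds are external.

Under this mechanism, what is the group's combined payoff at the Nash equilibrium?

431.57 dollars

The effective private return per unit is now 2.7 × 2.96 / 6 = 1.3320 > 1, so every player's dominant strategy flips to full contribution.
At the Nash equilibrium everyone contributes 9. Group total payoff = 2.7 × 2.96 × 54 = 431.57.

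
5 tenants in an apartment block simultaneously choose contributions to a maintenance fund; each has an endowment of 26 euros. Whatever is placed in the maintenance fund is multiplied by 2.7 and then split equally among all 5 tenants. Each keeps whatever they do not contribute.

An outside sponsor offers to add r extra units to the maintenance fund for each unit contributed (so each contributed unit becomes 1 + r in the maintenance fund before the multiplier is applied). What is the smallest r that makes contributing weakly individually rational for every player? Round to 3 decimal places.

0.852

With matching at rate r, one contributed unit becomes (1 + r) in the maintenance fund and returns 2.7 × (1 + r) / 5 to the contributor.
Setting this equal to 1: 1 + r = 5/2.7 = 1.8519.
So the minimum matching rate is r = 1.8519 − 1 = 0.852.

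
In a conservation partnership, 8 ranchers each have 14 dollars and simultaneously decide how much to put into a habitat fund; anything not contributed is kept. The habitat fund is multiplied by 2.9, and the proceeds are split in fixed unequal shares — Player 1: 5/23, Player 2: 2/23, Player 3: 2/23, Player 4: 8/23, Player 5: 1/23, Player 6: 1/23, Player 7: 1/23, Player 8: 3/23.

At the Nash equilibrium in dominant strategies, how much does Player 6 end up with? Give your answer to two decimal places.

15.77 dollars

Each unit j contributes comes back to j as 2.9 × (j's share), so j prefers to contribute only if that share exceeds 1/2.9 = 0.3448; otherwise keeping the unit dominates.
Player 4 alone (share 8/23) is above the threshold, contributing 14; the remaining 7 contribute 0. Total contributed: 14.
Player 6 keeps 14 and receives 2.9 × 14 × 1/23 = 1.77 from the habitat fund, for a payoff of 15.77.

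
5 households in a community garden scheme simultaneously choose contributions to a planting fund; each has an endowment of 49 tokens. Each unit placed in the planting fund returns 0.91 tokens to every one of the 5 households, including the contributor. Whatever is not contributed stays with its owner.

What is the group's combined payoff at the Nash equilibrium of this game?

245.00 tokens

The private return per contributed unit is 0.91 < 1, so contributing 0 is dominant for every player. At the Nash equilibrium everyone keeps their 49, and the group total is 5 × 49 = 245.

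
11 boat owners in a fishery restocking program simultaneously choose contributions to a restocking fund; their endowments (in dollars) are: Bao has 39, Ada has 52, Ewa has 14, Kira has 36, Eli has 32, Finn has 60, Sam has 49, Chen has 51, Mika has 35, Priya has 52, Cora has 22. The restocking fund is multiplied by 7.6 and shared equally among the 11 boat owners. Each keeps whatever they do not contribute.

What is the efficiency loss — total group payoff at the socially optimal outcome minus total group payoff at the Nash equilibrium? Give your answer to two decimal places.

2917.20 dollars

The private return per contributed unit is 7.6/11 = 0.6909 < 1 for every player regardless of endowment, so the Nash equilibrium is zero contribution and the group total is Σ E_j = 39 + 52 + 14 + 36 + 32 + 60 + 49 + 51 + 35 + 52 + 22 = 442.
Each contributed unit returns 7.600 to the group, so the social optimum is full contribution by everyone: group total = 7.600 × 442 = 3359.20.
Efficiency loss = (7.600 − 1) × 442 = 2917.20.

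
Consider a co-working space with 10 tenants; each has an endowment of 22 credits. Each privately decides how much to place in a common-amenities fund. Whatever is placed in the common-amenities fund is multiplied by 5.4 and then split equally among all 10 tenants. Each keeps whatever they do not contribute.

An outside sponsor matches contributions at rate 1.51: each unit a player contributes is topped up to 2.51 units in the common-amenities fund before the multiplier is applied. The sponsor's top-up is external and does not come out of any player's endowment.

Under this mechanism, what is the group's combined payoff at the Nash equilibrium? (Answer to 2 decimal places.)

2981.88 credits

With the mechanism, a contributed unit returns 5.4 × 2.51 / 10 = 1.3554 per unit of net cost to the contributor — now above 1 — so contributing fully is weakly dominant for every player.
So the Nash equilibrium is full contribution by all 10; the group earns 5.4 × 2.51 × 220 = 2981.88.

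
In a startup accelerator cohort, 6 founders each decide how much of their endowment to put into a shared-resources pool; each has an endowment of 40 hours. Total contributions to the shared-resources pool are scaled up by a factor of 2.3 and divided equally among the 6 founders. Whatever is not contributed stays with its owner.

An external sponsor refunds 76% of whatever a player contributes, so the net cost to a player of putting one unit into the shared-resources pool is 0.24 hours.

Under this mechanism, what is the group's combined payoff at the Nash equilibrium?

The effective private return per unit is now (2.3/6) / 0.24 = 1.5972 > 1, so every player's dominant strategy flips to full contribution.
At the Nash equilibrium everyone contributes 40. Group total payoff = 6 × (40 × 0.76 + 2.3 × 40) = 734.40.

734.40 hours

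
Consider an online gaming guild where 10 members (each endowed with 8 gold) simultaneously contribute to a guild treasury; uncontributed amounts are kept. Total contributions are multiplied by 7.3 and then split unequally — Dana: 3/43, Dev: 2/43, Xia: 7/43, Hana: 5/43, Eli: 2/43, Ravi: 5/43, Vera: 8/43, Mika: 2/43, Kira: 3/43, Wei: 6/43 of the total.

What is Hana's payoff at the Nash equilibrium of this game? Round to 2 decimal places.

Each unit j contributes comes back to j as 7.3 × (j's share), so j prefers to contribute only if that share exceeds 1/7.3 = 0.1370; otherwise keeping the unit dominates.
Xia, Vera and Wei clear that bar, contributing 8 each; the remaining 7 contribute 0. Total contributed: 24.
Hana keeps 8 and receives 7.3 × 24 × 5/43 = 20.37 from the guild treasury, for a payoff of 28.37.

28.37 gold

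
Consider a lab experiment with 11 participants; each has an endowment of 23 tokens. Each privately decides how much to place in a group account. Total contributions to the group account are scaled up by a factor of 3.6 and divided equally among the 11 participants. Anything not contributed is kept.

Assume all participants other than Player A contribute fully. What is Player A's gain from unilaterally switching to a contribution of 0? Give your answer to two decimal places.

Switching from a contribution of 23 to 0 lets Player A keep an extra 23 tokens, but lowers the group account by 23, which costs Player A their own share of that drop: 3.6/11 × 23 = 7.53.
Net gain = 23 − 7.53 = 15.47. The private return per contributed unit (0.3273) is below 1, so free-riding is indeed the best response regardless of what the others do.

15.47 tokens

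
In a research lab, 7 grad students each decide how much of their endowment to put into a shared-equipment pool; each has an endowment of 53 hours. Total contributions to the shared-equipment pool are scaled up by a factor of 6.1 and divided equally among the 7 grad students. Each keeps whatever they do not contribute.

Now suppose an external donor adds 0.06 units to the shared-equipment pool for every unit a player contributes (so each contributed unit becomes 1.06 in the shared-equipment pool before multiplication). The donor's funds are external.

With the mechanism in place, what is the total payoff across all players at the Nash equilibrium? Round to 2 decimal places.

371.00 hours

With the mechanism, a contributed unit returns 6.1 × 1.06 / 7 = 0.9237 per unit of net cost — still below 1 — so contributing 0 remains dominant for every player.
At the Nash equilibrium no one contributes; group total payoff = 7 × 53 = 371.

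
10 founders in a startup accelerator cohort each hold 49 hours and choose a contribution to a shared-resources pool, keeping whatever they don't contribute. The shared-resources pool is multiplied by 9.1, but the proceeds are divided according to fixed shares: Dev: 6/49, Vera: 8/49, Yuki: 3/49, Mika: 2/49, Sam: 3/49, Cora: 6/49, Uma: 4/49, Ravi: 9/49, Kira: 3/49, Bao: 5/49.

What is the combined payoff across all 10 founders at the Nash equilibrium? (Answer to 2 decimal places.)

2077.60 hours

Each unit j contributes comes back to j as 9.1 × (j's share), so j prefers to contribute only if that share exceeds 1/9.1 = 0.1099; otherwise keeping the unit dominates.
Dev, Vera, Cora and Ravi are above the threshold, contributing 49 each; the remaining 6 contribute 0. Total contributed: 196.
The shared-resources pool pays out 9.1 × 196 = 1783.60 in total (split across the unequal shares, but the aggregate is all that matters for the group sum).
The 6 free-riders keep 49 each, adding 294. Group total = 294 + 1783.60 = 2077.60.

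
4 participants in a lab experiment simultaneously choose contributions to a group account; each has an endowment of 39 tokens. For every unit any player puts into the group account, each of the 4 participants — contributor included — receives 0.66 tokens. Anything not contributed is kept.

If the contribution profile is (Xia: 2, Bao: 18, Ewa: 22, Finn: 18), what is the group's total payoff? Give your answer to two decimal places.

254.40 tokens

Total contributed: 2 + 18 + 22 + 18 = 60; total kept: 4 × 39 − 60 = 96.
The group account pays out 0.66 × 4 × 60 = 158.40 in aggregate.
Group total = 96 + 158.40 = 254.40.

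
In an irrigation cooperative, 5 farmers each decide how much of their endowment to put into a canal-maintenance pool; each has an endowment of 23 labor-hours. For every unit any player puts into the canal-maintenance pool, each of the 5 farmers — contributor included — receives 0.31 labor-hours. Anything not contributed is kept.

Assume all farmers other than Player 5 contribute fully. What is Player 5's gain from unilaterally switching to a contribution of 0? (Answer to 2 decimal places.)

Switching from a contribution of 23 to 0 lets Player 5 keep an extra 23 labor-hours, but lowers the canal-maintenance pool by 23, which costs Player 5 their own share of that drop: 0.31 × 23 = 7.13.
Net gain = 23 − 7.13 = 15.87. The private return per contributed unit (0.31) is below 1, so free-riding is indeed the best response regardless of what the others do.

15.87 labor-hours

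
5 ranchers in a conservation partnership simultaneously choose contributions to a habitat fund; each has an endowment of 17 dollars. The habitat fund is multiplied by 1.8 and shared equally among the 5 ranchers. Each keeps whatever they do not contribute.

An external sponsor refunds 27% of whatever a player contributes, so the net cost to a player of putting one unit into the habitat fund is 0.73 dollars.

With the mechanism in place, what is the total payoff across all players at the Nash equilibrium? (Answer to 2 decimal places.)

85.00 dollars

Even with the mechanism, each unit contributed returns only (1.8/5) / 0.73 = 0.4932 per unit of net cost, so contributing nothing is still dominant.
Everyone keeps their endowment and the group total is 5 × 17 = 85.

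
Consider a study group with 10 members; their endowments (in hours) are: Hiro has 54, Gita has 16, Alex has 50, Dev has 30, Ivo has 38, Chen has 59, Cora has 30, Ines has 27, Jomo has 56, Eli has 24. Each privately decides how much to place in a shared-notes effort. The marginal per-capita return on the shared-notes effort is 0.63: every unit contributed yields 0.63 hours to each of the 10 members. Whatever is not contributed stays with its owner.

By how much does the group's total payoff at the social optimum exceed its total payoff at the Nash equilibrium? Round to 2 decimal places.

2035.20 hours

The private return per contributed unit is 0.63 < 1 for everyone, so the Nash equilibrium is zero contribution and the group total is Σ E_j = 54 + 16 + 50 + 30 + 38 + 59 + 30 + 27 + 56 + 24 = 384.
Each contributed unit returns 6.300 to the group, so the social optimum is full contribution by everyone: group total = 6.300 × 384 = 2419.20.
Efficiency loss = (6.300 − 1) × 384 = 2035.20.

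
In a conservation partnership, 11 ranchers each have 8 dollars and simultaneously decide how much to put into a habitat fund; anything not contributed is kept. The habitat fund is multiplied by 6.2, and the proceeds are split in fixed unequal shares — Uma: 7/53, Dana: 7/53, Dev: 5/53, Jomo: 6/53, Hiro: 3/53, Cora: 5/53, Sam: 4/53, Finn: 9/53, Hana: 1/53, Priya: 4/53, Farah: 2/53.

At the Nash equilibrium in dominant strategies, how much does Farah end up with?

9.87 dollars

A player with share s gets back 6.2·s per unit contributed, so full contribution is dominant for anyone with s > 1/6.2 = 0.1613 and zero contribution is dominant for anyone below.
Finn alone (share 9/53) is above the threshold, contributing 8; the remaining 10 contribute 0. Total contributed: 8.
Farah keeps 8 and receives 6.2 × 8 × 2/53 = 1.87 from the habitat fund, for a payoff of 9.87.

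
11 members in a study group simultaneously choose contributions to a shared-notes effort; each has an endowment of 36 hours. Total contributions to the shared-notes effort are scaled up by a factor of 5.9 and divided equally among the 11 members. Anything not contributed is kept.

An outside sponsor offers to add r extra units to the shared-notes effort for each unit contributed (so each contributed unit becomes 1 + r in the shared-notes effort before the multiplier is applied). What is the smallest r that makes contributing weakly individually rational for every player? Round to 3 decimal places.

0.864

With matching at rate r, one contributed unit becomes (1 + r) in the shared-notes effort and returns 5.9 × (1 + r) / 11 to the contributor.
Setting this equal to 1: 1 + r = 11/5.9 = 1.8644.
So the minimum matching rate is r = 1.8644 − 1 = 0.864.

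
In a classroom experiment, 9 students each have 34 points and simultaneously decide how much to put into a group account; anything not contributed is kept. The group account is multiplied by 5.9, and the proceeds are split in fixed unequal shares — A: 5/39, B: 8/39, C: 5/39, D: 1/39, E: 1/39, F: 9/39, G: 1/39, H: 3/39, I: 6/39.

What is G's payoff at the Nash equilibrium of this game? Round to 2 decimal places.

44.29 points

A player with share s gets back 5.9·s per unit contributed, so full contribution is dominant for anyone with s > 1/5.9 = 0.1695 and zero contribution is dominant for anyone below.
The shares above 0.1695 belong to B and F, contributing 34 each; the remaining 7 contribute 0. Total contributed: 68.
G keeps 34 and receives 5.9 × 68 × 1/39 = 10.29 from the group account, for a payoff of 44.29.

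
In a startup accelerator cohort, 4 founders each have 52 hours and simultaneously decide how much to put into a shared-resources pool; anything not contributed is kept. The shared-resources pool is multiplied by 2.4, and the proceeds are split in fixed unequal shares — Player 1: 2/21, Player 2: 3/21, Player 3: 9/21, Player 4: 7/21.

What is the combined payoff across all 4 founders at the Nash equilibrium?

Each unit j contributes comes back to j as 2.4 × (j's share), so j prefers to contribute only if that share exceeds 1/2.4 = 0.4167; otherwise keeping the unit dominates.
Player 3 alone (share 9/21) is above the threshold, contributing 52; the remaining 3 contribute 0. Total contributed: 52.
The shared-resources pool pays out 2.4 × 52 = 124.80 in total (split across the unequal shares, but the aggregate is all that matters for the group sum).
The 3 free-riders keep 52 each, adding 156. Group total = 156 + 124.80 = 280.80.

280.80 hours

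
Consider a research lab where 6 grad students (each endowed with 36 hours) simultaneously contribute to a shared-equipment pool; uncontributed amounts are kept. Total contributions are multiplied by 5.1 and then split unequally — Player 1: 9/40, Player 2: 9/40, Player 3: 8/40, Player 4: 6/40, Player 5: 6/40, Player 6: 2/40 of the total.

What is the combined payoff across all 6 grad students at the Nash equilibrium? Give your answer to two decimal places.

A player with share s gets back 5.1·s per unit contributed, so full contribution is dominant for anyone with s > 1/5.1 = 0.1961 and zero contribution is dominant for anyone below.
Player 1, Player 2 and Player 3 clear that bar, contributing 36 each; the remaining 3 contribute 0. Total contributed: 108.
The shared-equipment pool pays out 5.1 × 108 = 550.80 in total (split across the unequal shares, but the aggregate is all that matters for the group sum).
The 3 free-riders keep 36 each, adding 108. Group total = 108 + 550.80 = 658.80.

658.80 hours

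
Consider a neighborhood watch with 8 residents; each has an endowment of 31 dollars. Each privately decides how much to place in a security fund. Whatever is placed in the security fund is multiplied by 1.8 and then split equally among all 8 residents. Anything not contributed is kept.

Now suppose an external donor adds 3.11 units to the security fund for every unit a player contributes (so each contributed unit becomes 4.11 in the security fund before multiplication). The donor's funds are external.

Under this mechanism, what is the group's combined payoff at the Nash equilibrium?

The effective private return is 1.8 × 4.11 / 8 = 0.9248, which is still under 1, so the mechanism doesn't change anyone's dominant strategy: zero contribution.
At the Nash equilibrium no one contributes; group total payoff = 8 × 31 = 248.

248.00 dollars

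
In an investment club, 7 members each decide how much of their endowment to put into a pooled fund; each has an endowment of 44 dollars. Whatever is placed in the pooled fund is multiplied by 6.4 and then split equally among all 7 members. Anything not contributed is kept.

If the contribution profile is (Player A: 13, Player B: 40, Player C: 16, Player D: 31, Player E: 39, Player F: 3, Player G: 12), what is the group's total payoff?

1139.60 dollars

Total contributed: 13 + 40 + 16 + 31 + 39 + 3 + 12 = 154; total kept: 7 × 44 − 154 = 154.
The pooled fund pays out 6.4 × 154 = 985.60 in aggregate.
Group total = 154 + 985.60 = 1139.60.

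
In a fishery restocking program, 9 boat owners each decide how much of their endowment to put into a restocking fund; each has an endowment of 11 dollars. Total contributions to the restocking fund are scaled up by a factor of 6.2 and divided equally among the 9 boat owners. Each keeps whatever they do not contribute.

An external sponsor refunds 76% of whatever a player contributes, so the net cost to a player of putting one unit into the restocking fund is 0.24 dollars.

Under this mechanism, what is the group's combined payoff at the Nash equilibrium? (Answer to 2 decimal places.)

Under the mechanism each unit contributed yields (6.2/9) / 0.24 = 2.8704 back to its contributor per unit of net cost, which exceeds 1, making full contribution the dominant choice for everyone.
So the Nash equilibrium is full contribution by all 9; the group earns 9 × (11 × 0.76 + 6.2 × 11) = 689.04.

689.04 dollars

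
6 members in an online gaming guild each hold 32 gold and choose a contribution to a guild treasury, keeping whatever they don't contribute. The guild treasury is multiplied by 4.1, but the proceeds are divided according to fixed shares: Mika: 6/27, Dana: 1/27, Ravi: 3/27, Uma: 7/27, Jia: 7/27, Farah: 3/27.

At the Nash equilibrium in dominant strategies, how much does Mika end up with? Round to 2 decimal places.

90.31 gold

For player j, contributing a unit is worthwhile iff 4.1 × (j's share) ≥ 1, i.e. iff j's share is at least 0.2439.
Uma and Jia are above the threshold, contributing 32 each; the remaining 4 contribute 0. Total contributed: 64.
Mika keeps 32 and receives 4.1 × 64 × 6/27 = 58.31 from the guild treasury, for a payoff of 90.31.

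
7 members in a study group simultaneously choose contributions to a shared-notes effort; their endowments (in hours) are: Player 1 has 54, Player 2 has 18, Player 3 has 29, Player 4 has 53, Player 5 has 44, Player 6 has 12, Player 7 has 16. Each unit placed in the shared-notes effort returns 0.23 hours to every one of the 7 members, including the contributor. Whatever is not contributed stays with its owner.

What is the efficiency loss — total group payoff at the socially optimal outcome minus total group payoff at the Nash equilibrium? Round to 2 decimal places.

The private return per contributed unit is 0.23 < 1 for everyone, so the Nash equilibrium is zero contribution and the group total is Σ E_j = 54 + 18 + 29 + 53 + 44 + 12 + 16 = 226.
Each contributed unit returns 1.610 to the group, so the social optimum is full contribution by everyone: group total = 1.610 × 226 = 363.86.
Efficiency loss = (1.610 − 1) × 226 = 137.86.

137.86 hours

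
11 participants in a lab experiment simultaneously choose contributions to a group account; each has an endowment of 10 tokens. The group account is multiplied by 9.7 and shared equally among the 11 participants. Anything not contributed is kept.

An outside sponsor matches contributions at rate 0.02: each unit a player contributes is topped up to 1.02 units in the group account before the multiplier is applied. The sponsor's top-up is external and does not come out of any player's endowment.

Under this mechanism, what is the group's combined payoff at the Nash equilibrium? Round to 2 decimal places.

110.00 tokens

Even with the mechanism, each unit contributed returns only 9.7 × 1.02 / 11 = 0.8995 per unit of net cost, so contributing nothing is still dominant.
Everyone keeps their endowment and the group total is 11 × 10 = 110.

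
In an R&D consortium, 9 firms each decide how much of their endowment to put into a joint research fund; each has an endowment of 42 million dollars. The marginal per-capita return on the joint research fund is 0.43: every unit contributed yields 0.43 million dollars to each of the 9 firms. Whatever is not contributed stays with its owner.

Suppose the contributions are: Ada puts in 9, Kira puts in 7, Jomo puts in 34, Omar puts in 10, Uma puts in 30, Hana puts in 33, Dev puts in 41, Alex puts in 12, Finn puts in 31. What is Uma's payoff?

101.01 million dollars

Total contributed: 9 + 7 + 34 + 10 + 30 + 33 + 41 + 12 + 31 = 207.
Each receives 0.43 × 207 = 89.01 from the joint research fund.
Uma keeps 42 − 30 = 12, so Uma's payoff is 12 + 89.01 = 101.01.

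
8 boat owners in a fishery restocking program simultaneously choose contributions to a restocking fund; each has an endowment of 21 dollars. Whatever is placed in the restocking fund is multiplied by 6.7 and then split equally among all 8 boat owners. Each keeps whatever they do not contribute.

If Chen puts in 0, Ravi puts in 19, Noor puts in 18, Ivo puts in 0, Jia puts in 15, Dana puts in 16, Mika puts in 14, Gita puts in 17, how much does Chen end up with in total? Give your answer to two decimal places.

Total contributed: 0 + 19 + 18 + 0 + 15 + 16 + 14 + 17 = 99.
Each receives 6.7 × 99 / 8 = 82.91 from the restocking fund.
Chen keeps 21 − 0 = 21, so Chen's payoff is 21 + 82.91 = 103.91.

103.91 dollars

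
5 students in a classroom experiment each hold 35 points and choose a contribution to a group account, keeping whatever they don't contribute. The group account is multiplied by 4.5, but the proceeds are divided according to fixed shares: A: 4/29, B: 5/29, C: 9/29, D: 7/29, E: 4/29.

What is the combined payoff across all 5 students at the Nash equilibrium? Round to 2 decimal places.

Each unit j contributes comes back to j as 4.5 × (j's share), so j prefers to contribute only if that share exceeds 1/4.5 = 0.2222; otherwise keeping the unit dominates.
The shares above 0.2222 belong to C and D, contributing 35 each; the remaining 3 contribute 0. Total contributed: 70.
The group account pays out 4.5 × 70 = 315.00 in total (split across the unequal shares, but the aggregate is all that matters for the group sum).
The 3 free-riders keep 35 each, adding 105. Group total = 105 + 315.00 = 420.00.

420.00 points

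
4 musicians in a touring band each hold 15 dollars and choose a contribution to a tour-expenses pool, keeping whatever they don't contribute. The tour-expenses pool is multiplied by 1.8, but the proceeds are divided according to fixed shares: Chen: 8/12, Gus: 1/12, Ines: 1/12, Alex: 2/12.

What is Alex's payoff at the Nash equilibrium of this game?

For player j, contributing a unit is worthwhile iff 1.8 × (j's share) ≥ 1, i.e. iff j's share is at least 0.5556.
Only Chen (8/12) clears that bar, contributing 15; the remaining 3 contribute 0. Total contributed: 15.
Alex keeps 15 and receives 1.8 × 15 × 2/12 = 4.50 from the tour-expenses pool, for a payoff of 19.50.

19.50 dollars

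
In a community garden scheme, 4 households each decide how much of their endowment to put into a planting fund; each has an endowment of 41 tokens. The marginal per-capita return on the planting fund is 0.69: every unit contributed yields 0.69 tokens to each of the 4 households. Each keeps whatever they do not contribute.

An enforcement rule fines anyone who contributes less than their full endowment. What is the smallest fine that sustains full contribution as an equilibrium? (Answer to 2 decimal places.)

12.71 tokens

Given the others contribute fully, the best deviation is to contribute 0 (any partial contribution still incurs the fine and gives up units whose private return 0.69 is below 1).
Deviating from 41 to 0 saves 41 tokens but forfeits the deviator's share of the drop in the planting fund: 0.69 × 41 = 28.29.
So the deviation gain is 41 − 28.29 = 12.71, and the fine must be at least 12.71 tokens to wipe it out.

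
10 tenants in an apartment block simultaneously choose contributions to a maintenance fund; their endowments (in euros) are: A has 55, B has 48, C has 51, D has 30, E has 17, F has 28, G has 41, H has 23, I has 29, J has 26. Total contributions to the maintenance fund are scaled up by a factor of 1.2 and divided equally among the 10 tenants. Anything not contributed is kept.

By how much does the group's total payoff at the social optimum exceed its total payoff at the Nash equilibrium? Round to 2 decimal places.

The private return per contributed unit is 1.2/10 = 0.1200 < 1 for every player regardless of endowment, so the Nash equilibrium is zero contribution and the group total is Σ E_j = 55 + 48 + 51 + 30 + 17 + 28 + 41 + 23 + 29 + 26 = 348.
Each contributed unit returns 1.200 to the group, so the social optimum is full contribution by everyone: group total = 1.200 × 348 = 417.60.
Efficiency loss = (1.200 − 1) × 348 = 69.60.

69.60 euros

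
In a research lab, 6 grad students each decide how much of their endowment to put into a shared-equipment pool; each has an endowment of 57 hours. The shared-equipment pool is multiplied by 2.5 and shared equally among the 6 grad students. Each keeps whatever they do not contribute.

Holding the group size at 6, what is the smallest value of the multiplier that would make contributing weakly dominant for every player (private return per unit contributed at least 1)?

A contributed unit returns (multiplier)/6 to its contributor.
This reaches 1 exactly when the multiplier is 6.

6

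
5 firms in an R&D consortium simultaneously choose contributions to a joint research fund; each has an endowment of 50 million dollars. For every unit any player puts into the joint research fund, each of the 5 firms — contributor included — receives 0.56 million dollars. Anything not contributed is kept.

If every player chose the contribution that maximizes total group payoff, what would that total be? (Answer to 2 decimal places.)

Each contributed unit returns 2.800 to the group as a whole (0.56 to each of 5 players), which exceeds 1, so the social optimum is full contribution: group total = 2.800 × 250 = 700.00.

700.00 million dollars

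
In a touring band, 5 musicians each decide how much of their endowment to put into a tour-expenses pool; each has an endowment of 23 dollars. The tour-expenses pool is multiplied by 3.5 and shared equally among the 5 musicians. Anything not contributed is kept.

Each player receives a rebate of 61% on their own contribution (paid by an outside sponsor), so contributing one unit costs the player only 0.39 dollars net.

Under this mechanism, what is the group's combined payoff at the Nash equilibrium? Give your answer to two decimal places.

472.65 dollars

With the mechanism, a contributed unit returns (3.5/5) / 0.39 = 1.7949 per unit of net cost to the contributor — now above 1 — so contributing fully is weakly dominant for every player.
So the Nash equilibrium is full contribution by all 5; the group earns 5 × (23 × 0.61 + 3.5 × 23) = 472.65.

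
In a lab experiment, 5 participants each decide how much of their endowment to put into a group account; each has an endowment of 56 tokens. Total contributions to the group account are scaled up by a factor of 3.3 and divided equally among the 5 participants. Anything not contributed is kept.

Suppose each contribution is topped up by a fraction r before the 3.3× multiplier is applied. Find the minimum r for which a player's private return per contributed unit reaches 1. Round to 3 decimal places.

With matching at rate r, one contributed unit becomes (1 + r) in the group account and returns 3.3 × (1 + r) / 5 to the contributor.
Setting this equal to 1: 1 + r = 5/3.3 = 1.5152.
So the minimum matching rate is r = 1.5152 − 1 = 0.515.

0.515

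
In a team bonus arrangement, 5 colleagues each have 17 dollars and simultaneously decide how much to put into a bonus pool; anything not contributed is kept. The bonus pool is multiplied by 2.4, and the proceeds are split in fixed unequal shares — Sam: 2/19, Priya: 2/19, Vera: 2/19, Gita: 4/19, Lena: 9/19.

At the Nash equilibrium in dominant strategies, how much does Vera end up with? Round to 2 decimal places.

21.29 dollars

Player j's private return per contributed unit is 2.4 × (j's share). Contributing is weakly dominant for j when that share is at least 1/2.4 = 0.4167, and contributing 0 is dominant otherwise.
Lena alone (share 9/19) is above the threshold, contributing 17; the remaining 4 contribute 0. Total contributed: 17.
Vera keeps 17 and receives 2.4 × 17 × 2/19 = 4.29 from the bonus pool, for a payoff of 21.29.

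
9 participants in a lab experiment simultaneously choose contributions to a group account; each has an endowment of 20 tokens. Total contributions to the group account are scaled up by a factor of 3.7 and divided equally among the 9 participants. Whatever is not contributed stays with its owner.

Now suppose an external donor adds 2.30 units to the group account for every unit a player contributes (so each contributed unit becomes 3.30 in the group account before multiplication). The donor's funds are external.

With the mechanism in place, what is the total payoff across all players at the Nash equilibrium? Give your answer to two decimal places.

Under the mechanism each unit contributed yields 3.7 × 3.30 / 9 = 1.3567 back to its contributor per unit of net cost, which exceeds 1, making full contribution the dominant choice for everyone.
At the Nash equilibrium everyone contributes 20. Group total payoff = 3.7 × 3.30 × 180 = 2197.80.

2197.80 tokens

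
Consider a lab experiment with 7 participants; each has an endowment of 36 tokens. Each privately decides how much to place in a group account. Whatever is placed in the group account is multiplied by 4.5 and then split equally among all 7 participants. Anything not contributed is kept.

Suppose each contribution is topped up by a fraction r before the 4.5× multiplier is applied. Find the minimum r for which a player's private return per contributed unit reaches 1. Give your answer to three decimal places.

With matching at rate r, one contributed unit becomes (1 + r) in the group account and returns 4.5 × (1 + r) / 7 to the contributor.
Setting this equal to 1: 1 + r = 7/4.5 = 1.5556.
So the minimum matching rate is r = 1.5556 − 1 = 0.556.

0.556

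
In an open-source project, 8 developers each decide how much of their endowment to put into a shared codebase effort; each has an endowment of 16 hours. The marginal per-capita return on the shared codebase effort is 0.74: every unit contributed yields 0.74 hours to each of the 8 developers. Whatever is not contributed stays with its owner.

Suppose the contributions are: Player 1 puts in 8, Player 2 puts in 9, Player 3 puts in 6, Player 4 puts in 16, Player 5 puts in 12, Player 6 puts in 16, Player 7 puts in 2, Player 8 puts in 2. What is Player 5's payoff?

Total contributed: 8 + 9 + 6 + 16 + 12 + 16 + 2 + 2 = 71.
Each receives 0.74 × 71 = 52.54 from the shared codebase effort.
Player 5 keeps 16 − 12 = 4, so Player 5's payoff is 4 + 52.54 = 56.54.

56.54 hours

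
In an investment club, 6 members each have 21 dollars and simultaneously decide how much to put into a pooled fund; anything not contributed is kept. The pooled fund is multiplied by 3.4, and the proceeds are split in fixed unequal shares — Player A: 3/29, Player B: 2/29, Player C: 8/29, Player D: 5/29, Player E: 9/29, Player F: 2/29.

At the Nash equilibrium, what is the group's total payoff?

For player j, contributing a unit is worthwhile iff 3.4 × (j's share) ≥ 1, i.e. iff j's share is at least 0.2941.
Player E alone (share 9/29) is above the threshold, contributing 21; the remaining 5 contribute 0. Total contributed: 21.
The pooled fund pays out 3.4 × 21 = 71.40 in total (split across the unequal shares, but the aggregate is all that matters for the group sum).
The 5 free-riders keep 21 each, adding 105. Group total = 105 + 71.40 = 176.40.

176.40 dollars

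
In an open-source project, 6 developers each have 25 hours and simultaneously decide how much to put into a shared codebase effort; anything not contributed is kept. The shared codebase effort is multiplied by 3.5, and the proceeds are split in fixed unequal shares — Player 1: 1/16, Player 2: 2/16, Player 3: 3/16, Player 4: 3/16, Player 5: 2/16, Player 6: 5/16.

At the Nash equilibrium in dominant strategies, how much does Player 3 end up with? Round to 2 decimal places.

41.41 hours

Each unit j contributes comes back to j as 3.5 × (j's share), so j prefers to contribute only if that share exceeds 1/3.5 = 0.2857; otherwise keeping the unit dominates.
Player 6 alone (share 5/16) is above the threshold, contributing 25; the remaining 5 contribute 0. Total contributed: 25.
Player 3 keeps 25 and receives 3.5 × 25 × 3/16 = 16.41 from the shared codebase effort, for a payoff of 41.41.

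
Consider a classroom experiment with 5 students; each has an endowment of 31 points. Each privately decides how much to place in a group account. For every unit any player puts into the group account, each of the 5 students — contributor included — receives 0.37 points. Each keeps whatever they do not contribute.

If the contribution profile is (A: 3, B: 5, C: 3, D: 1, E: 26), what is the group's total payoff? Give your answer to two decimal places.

187.30 points

Total contributed: 3 + 5 + 3 + 1 + 26 = 38; total kept: 5 × 31 − 38 = 117.
The group account pays out 0.37 × 5 × 38 = 70.30 in aggregate.
Group total = 117 + 70.30 = 187.30.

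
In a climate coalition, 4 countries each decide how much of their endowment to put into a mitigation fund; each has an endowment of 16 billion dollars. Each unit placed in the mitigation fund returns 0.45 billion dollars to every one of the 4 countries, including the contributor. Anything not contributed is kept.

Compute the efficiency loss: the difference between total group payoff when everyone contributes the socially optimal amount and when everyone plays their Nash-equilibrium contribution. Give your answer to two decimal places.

51.20 billion dollars

The private return per contributed unit is 0.45 < 1, so contributing 0 is dominant for every player. At the Nash equilibrium everyone keeps their 16, and the group total is 4 × 16 = 64.
Each contributed unit returns 1.800 to the group as a whole (0.45 to each of 4 players), which exceeds 1, so the social optimum is full contribution: group total = 1.800 × 64 = 115.20.
Efficiency loss = 115.20 − 64 = 51.20.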